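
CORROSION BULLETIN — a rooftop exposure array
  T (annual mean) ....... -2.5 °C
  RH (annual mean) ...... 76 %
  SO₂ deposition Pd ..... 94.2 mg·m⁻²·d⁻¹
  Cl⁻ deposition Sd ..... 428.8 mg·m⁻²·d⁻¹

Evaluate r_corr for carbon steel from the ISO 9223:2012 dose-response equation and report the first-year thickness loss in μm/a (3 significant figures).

carbon steel: T≤10 °C ⇒ hinge +0.150·(-2.5−10) = -1.8750
  Pd branch = 1.77·Pd^0.52·e^(0.02·RH+f) = 13.19 μm/a
  Cl⁻ term: 0.102·428.8^0.62·exp(0.033·76+0.04·-2.5) = 48.57
  sum: 13.19 + 48.57 → r_corr = 61.76 μm/a

r_corr = 61.8 μm/a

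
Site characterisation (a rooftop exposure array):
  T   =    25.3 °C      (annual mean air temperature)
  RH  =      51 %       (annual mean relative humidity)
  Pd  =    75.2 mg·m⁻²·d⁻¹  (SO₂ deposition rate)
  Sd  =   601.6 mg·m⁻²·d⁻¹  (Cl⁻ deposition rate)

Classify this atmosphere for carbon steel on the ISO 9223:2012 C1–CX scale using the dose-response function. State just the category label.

C5

carbon steel: T>10 °C ⇒ hinge -0.054·(25.3−10) = -0.8262
  Pd branch = 1.77·Pd^0.52·e^(0.02·RH+f) = 20.31 μm/a
  Sd branch = 0.102·Sd^0.62·e^(0.033·RH+0.04·T) = 79.84 μm/a
  sum: 20.31 + 79.84 → r_corr = 100.1 μm/a
100 μm/a falls in (80, 200] for carbon steel → category C5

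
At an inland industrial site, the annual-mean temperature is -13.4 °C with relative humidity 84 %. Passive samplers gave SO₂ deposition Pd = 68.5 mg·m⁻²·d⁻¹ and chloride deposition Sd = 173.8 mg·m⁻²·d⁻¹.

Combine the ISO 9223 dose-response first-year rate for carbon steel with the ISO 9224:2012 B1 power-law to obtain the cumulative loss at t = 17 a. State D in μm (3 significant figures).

D(17) = 114 μm

carbon steel: temperature factor f = +0.150·(-23.4) = -3.5100
  Pd branch = 1.77·Pd^0.52·e^(0.02·RH+f) = 2.557 μm/a
  Sd branch = 0.102·Sd^0.62·e^(0.033·RH+0.04·T) = 23.36 μm/a
  r_corr = 2.557 + 23.36 = 25.92 μm/a
Power-law: D(17) = r_corr · 17^0.523
  D(17) = 25.92 × 17^0.523 = 25.92 × 4.401 = 114.1 μm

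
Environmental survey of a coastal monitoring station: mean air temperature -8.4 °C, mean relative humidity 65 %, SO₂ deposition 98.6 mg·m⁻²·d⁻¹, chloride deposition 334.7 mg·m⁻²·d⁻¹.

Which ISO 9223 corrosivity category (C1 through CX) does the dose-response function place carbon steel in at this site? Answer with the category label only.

carbon steel: T≤10 °C ⇒ hinge +0.150·(-8.4−10) = -2.7600
  sulphur-dioxide contribution → 4.474 μm/a
  chloride contribution → 22.88 μm/a
  total first-year rate 27.36 μm/a
ISO 9223 Table 2 (carbon steel): 25 < 27.4 ≤ 50 μm/a ⇒ C3

C3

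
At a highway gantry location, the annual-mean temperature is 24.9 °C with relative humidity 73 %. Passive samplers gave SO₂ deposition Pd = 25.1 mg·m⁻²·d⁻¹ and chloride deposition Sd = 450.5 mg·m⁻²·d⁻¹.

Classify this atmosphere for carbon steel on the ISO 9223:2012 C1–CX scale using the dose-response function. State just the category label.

C5

carbon steel: f(T) = -0.054·(T−10) [T>10 °C] = -0.8046
  SO₂ term: 1.77·25.1^0.52·exp(0.02·73-0.8046) = 18.22
  Cl⁻ term: 0.102·450.5^0.62·exp(0.033·73+0.04·24.9) = 135.7
  r_corr = 18.22 + 135.7 = 153.9 μm/a
ISO 9223 Table 2 (carbon steel): 80 < 154 ≤ 200 μm/a ⇒ C5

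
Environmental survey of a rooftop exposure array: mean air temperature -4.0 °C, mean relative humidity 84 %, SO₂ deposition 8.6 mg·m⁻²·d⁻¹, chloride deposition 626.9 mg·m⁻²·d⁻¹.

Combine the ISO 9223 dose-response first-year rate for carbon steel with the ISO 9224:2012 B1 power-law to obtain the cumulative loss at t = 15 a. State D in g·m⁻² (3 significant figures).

carbon steel: T≤10 °C ⇒ hinge +0.150·(-4.0−10) = -2.1000
  SO₂ term: 1.77·8.6^0.52·exp(0.02·84-2.1000) = 3.56
  Sd branch = 0.102·Sd^0.62·e^(0.033·RH+0.04·T) = 75.38 μm/a
  sum: 3.56 + 75.38 → r_corr = 78.94 μm/a
Power-law: D(15) = r_corr · 15^0.523
  D(15) = 78.94 × 15^0.523 = 78.94 × 4.122 = 325.4 μm
  Mass loss = 325.4 μm × 7.85 g/cm³ = 2554 g·m⁻²

D(15) = 2.55e+03 g·m⁻²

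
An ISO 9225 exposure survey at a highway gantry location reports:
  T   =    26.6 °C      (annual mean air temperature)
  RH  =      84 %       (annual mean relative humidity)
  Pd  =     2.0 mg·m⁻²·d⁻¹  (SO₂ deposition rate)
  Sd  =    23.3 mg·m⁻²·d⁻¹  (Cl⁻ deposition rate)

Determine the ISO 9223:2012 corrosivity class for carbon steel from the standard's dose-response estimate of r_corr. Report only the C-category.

carbon steel: temperature factor f = -0.054·(16.6) = -0.8964
  SO₂ term: 1.77·2.0^0.52·exp(0.02·84-0.8964) = 5.557
  Sd branch = 0.102·Sd^0.62·e^(0.033·RH+0.04·T) = 33.29 μm/a
  r_corr = 5.557 + 33.29 = 38.85 μm/a
38.8 μm/a falls in (25, 50] for carbon steel → category C3

C3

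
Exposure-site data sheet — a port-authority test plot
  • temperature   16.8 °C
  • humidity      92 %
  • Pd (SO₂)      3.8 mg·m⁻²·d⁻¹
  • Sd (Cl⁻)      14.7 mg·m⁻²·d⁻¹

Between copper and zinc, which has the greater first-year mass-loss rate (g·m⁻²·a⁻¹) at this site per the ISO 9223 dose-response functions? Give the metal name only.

copper

copper: temperature factor f = -0.080·(6.8) = -0.5440
  SO₂ term: 0.0053·3.8^0.26·exp(0.059·92-0.5440) = 0.9911
  Sd branch = 0.01025·Sd^0.27·e^(0.036·RH+0.049·T) = 1.324 μm/a
  sum: 0.9911 + 1.324 → r_corr = 2.315 μm/a
  mass loss = 2.315 μm/a × 8.96 g/cm³ = 20.74 g·m⁻²·a⁻¹
zinc: temperature factor f = -0.071·(6.8) = -0.4828
  SO₂ term: 0.0129·3.8^0.44·exp(0.046·92-0.4828) = 0.9862
  Cl⁻ term: 0.0175·14.7^0.57·exp(0.008·92+0.085·16.8) = 0.7051
  r_corr = 0.9862 + 0.7051 = 1.691 μm/a
  mass loss = 1.691 μm/a × 7.14 g/cm³ = 12.08 g·m⁻²·a⁻¹
Ordering by g·m⁻²·a⁻¹: copper (20.7) > zinc (12.1)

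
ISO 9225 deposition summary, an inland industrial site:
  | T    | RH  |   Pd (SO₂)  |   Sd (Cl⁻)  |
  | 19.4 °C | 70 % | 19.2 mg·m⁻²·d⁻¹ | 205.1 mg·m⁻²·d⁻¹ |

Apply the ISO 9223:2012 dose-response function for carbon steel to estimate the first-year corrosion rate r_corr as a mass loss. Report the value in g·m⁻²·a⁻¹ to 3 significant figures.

carbon steel: T>10 °C ⇒ hinge -0.054·(19.4−10) = -0.5076
  SO₂ term: 1.77·19.2^0.52·exp(0.02·70-0.5076) = 20.08
  Sd branch = 0.102·Sd^0.62·e^(0.033·RH+0.04·T) = 60.57 μm/a
  r_corr = 20.08 + 60.57 = 80.65 μm/a
Convert to mass loss: 80.65 μm/a × 7.85 g/cm³ = 633.1 g·m⁻²·a⁻¹

r_corr = 633 g·m⁻²·a⁻¹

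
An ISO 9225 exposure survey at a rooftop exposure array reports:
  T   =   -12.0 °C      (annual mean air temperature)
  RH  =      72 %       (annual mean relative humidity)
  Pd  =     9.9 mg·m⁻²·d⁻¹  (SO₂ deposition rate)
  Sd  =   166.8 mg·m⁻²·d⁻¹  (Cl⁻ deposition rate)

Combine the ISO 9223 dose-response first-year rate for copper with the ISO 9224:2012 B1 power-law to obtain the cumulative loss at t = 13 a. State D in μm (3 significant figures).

copper: T≤10 °C ⇒ hinge +0.126·(-12.0−10) = -2.7720
  Pd branch = 0.0053·Pd^0.26·e^(0.059·RH+f) = 0.04209 μm/a
  Sd branch = 0.01025·Sd^0.27·e^(0.036·RH+0.049·T) = 0.3027 μm/a
  r_corr = 0.04209 + 0.3027 = 0.3448 μm/a
Power-law: D(13) = r_corr · 13^0.667
  D(13) = 0.3448 × 13^0.667 = 0.3448 × 5.534 = 1.908 μm

D(13) = 1.91 μm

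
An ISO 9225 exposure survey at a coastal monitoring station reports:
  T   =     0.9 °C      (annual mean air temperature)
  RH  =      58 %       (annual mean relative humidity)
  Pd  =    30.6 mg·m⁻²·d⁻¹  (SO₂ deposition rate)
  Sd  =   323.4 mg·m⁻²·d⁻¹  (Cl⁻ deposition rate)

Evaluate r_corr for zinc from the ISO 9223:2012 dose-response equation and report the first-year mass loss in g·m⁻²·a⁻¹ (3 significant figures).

zinc: f(T) = +0.038·(T−10) [T≤10 °C] = -0.3458
  sulphur-dioxide contribution → 0.5927 μm/a
  chloride contribution → 0.8097 μm/a
  total first-year rate 1.402 μm/a
Convert to mass loss: 1.402 μm/a × 7.14 g/cm³ = 10.01 g·m⁻²·a⁻¹

r_corr = 10.0 g·m⁻²·a⁻¹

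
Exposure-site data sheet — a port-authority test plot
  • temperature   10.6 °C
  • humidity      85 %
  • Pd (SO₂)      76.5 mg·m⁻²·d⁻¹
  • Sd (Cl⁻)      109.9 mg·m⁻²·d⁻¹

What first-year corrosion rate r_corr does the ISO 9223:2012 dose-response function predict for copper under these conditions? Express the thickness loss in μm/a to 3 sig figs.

copper: T>10 °C ⇒ hinge -0.080·(10.6−10) = -0.0480
  sulphur-dioxide contribution → 2.351 μm/a
  chloride contribution → 1.307 μm/a
  total first-year rate 3.658 μm/a

r_corr = 3.66 μm/a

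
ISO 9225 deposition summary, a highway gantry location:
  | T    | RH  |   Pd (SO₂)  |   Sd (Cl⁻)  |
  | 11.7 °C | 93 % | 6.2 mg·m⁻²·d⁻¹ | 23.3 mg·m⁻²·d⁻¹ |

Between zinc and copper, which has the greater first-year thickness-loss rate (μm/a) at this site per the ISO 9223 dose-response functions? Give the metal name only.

copper

zinc: f(T) = -0.071·(T−10) [T>10 °C] = -0.1207
  sulphur-dioxide contribution → 1.84 μm/a
  chloride contribution → 0.599 μm/a
  ⇒ r_corr(zinc) = 2.439 μm/a
copper: T>10 °C ⇒ hinge -0.080·(11.7−10) = -0.1360
  sulphur-dioxide contribution → 1.796 μm/a
  chloride contribution → 1.21 μm/a
  ⇒ r_corr(copper) = 3.006 μm/a
Ordering by μm/a: copper (3.01) > zinc (2.44)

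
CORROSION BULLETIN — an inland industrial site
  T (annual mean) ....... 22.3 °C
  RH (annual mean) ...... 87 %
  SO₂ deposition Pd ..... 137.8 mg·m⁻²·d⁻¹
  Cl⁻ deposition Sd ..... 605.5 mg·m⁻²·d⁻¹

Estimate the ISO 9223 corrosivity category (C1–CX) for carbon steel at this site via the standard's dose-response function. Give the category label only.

CX

carbon steel: f(T) = -0.054·(T−10) [T>10 °C] = -0.6642
  Pd branch = 1.77·Pd^0.52·e^(0.02·RH+f) = 67.24 μm/a
  Cl⁻ term: 0.102·605.5^0.62·exp(0.033·87+0.04·22.3) = 233.2
  r_corr = 67.24 + 233.2 = 300.5 μm/a
300 μm/a falls in (200, 700] for carbon steel → category CX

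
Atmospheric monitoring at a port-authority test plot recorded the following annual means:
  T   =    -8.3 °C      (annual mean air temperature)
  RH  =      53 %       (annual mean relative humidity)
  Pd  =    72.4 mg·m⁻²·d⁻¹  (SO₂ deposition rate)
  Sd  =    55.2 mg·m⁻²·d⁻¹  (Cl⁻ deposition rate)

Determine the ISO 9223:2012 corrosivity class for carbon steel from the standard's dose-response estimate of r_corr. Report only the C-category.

carbon steel: T≤10 °C ⇒ hinge +0.150·(-8.3−10) = -2.7450
  Pd branch = 1.77·Pd^0.52·e^(0.02·RH+f) = 3.043 μm/a
  Sd branch = 0.102·Sd^0.62·e^(0.033·RH+0.04·T) = 5.058 μm/a
  sum: 3.043 + 5.058 → r_corr = 8.101 μm/a
ISO 9223 Table 2 (carbon steel): 1.3 < 8.1 ≤ 25 μm/a ⇒ C2

C2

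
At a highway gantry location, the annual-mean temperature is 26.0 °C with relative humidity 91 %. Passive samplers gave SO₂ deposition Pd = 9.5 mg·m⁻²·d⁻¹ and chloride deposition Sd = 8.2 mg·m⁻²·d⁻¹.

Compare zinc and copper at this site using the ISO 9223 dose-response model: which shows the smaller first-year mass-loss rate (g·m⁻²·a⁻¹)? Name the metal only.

zinc: T>10 °C ⇒ hinge -0.071·(26.0−10) = -1.1360
  SO₂ term: 0.0129·9.5^0.44·exp(0.046·91-1.1360) = 0.7335
  Cl⁻ term: 0.0175·8.2^0.57·exp(0.008·91+0.085·26.0) = 1.096
  r_corr = 0.7335 + 1.096 = 1.83 μm/a
  mass loss = 1.83 μm/a × 7.14 g/cm³ = 13.06 g·m⁻²·a⁻¹
copper: temperature factor f = -0.080·(16.0) = -1.2800
  SO₂ term: 0.0053·9.5^0.26·exp(0.059·91-1.2800) = 0.568
  Cl⁻ term: 0.01025·8.2^0.27·exp(0.036·91+0.049·26.0) = 1.712
  sum: 0.568 + 1.712 → r_corr = 2.28 μm/a
  mass loss = 2.28 μm/a × 8.96 g/cm³ = 20.43 g·m⁻²·a⁻¹
Ordering by g·m⁻²·a⁻¹: copper (20.4) > zinc (13.1)

zinc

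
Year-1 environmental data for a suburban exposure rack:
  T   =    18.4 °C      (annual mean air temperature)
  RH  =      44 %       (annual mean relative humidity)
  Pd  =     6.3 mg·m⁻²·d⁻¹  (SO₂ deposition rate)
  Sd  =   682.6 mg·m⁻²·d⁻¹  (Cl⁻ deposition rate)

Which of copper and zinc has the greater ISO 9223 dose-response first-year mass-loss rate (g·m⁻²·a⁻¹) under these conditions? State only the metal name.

copper: T>10 °C ⇒ hinge -0.080·(18.4−10) = -0.6720
  sulphur-dioxide contribution → 0.05857 μm/a
  chloride contribution → 0.7169 μm/a
  ⇒ r_corr(copper) = 0.7754 μm/a
  mass loss = 0.7754 μm/a × 8.96 g/cm³ = 6.948 g·m⁻²·a⁻¹
zinc: f(T) = -0.071·(T−10) [T>10 °C] = -0.5964
  sulphur-dioxide contribution → 0.1209 μm/a
  chloride contribution → 4.905 μm/a
  total first-year rate 5.026 μm/a
  mass loss = 5.026 μm/a × 7.14 g/cm³ = 35.88 g·m⁻²·a⁻¹
Ordering by g·m⁻²·a⁻¹: zinc (35.9) > copper (6.95)

zinc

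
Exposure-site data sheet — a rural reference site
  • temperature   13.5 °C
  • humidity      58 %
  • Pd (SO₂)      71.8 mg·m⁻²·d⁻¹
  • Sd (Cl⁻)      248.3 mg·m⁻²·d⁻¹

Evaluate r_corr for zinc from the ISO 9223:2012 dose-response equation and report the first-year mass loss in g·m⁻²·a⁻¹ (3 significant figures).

zinc: temperature factor f = -0.071·(3.5) = -0.2485
  sulphur-dioxide contribution → 0.9507 μm/a
  chloride contribution → 2.033 μm/a
  ⇒ r_corr(zinc) = 2.983 μm/a
Convert to mass loss: 2.983 μm/a × 7.14 g/cm³ = 21.3 g·m⁻²·a⁻¹

r_corr = 21.3 g·m⁻²·a⁻¹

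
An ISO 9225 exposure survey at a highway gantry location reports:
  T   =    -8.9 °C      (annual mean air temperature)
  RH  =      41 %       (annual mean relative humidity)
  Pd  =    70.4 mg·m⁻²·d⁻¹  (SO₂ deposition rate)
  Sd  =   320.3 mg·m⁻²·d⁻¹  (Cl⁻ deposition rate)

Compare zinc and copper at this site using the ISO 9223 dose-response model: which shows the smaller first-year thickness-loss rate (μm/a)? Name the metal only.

copper

zinc: T≤10 °C ⇒ hinge +0.038·(-8.9−10) = -0.7182
  sulphur-dioxide contribution → 0.2696 μm/a
  chloride contribution → 0.3056 μm/a
  total first-year rate 0.5752 μm/a
copper: f(T) = +0.126·(T−10) [T≤10 °C] = -2.3814
  sulphur-dioxide contribution → 0.01663 μm/a
  chloride contribution → 0.1377 μm/a
  ⇒ r_corr(copper) = 0.1543 μm/a
Ordering by μm/a: zinc (0.575) > copper (0.154)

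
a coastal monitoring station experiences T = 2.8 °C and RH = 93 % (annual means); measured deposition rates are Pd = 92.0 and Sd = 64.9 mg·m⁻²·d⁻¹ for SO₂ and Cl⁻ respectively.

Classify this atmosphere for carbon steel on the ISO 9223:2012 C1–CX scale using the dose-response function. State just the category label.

C4

carbon steel: temperature factor f = +0.150·(-7.2) = -1.0800
  Pd branch = 1.77·Pd^0.52·e^(0.02·RH+f) = 40.54 μm/a
  Sd branch = 0.102·Sd^0.62·e^(0.033·RH+0.04·T) = 32.63 μm/a
  sum: 40.54 + 32.63 → r_corr = 73.18 μm/a
Category bounds: 50…80 μm/a bracket r_corr ⇒ C4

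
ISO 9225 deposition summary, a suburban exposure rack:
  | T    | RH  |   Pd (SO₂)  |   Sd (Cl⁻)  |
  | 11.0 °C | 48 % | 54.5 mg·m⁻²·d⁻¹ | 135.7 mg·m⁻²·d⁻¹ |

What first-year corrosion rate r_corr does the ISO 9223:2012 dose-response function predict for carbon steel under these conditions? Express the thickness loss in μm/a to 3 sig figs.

r_corr = 51.2 μm/a

carbon steel: f(T) = -0.054·(T−10) [T>10 °C] = -0.0540
  Pd branch = 1.77·Pd^0.52·e^(0.02·RH+f) = 35.02 μm/a
  Sd branch = 0.102·Sd^0.62·e^(0.033·RH+0.04·T) = 16.21 μm/a
  r_corr = 35.02 + 16.21 = 51.24 μm/a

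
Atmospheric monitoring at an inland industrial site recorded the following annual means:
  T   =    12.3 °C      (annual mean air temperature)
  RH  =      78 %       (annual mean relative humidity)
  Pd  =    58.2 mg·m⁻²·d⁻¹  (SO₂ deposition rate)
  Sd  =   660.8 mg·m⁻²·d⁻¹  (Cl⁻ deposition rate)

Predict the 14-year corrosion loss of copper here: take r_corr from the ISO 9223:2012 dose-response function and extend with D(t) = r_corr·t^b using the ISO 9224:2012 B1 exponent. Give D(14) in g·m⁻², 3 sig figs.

copper: temperature factor f = -0.080·(2.3) = -0.1840
  sulphur-dioxide contribution → 1.264 μm/a
  chloride contribution → 1.792 μm/a
  total first-year rate 3.057 μm/a
Long-term exponent b (ISO 9224 Table 2, B1) = 0.667
  D(14) = 3.057 × 14^0.667 = 3.057 × 5.814 = 17.77 μm
  Mass loss = 17.77 μm × 8.96 g/cm³ = 159.2 g·m⁻²

D(14) = 159 g·m⁻²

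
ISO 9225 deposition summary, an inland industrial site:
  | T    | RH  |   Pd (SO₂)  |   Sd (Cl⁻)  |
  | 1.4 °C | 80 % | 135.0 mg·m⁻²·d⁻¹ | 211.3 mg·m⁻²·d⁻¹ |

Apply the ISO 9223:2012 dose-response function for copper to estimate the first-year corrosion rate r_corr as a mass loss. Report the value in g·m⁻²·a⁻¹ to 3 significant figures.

r_corr = 13.9 g·m⁻²·a⁻¹

copper: f(T) = +0.126·(T−10) [T≤10 °C] = -1.0836
  Pd branch = 0.0053·Pd^0.26·e^(0.059·RH+f) = 0.7202 μm/a
  Cl⁻ term: 0.01025·211.3^0.27·exp(0.036·80+0.049·1.4) = 0.8299
  sum: 0.7202 + 0.8299 → r_corr = 1.55 μm/a
Convert to mass loss: 1.55 μm/a × 8.96 g/cm³ = 13.89 g·m⁻²·a⁻¹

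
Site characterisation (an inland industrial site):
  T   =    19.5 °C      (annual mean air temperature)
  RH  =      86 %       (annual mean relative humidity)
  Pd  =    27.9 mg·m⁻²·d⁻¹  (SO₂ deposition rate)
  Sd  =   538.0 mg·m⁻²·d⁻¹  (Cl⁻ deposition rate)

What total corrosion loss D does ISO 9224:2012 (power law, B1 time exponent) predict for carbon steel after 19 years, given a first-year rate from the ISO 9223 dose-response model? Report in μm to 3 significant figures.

D(19) = 1.03e+03 μm

carbon steel: f(T) = -0.054·(T−10) [T>10 °C] = -0.5130
  SO₂ term: 1.77·27.9^0.52·exp(0.02·86-0.5130) = 33.41
  Sd branch = 0.102·Sd^0.62·e^(0.033·RH+0.04·T) = 187.5 μm/a
  sum: 33.41 + 187.5 → r_corr = 220.9 μm/a
Power-law: D(19) = r_corr · 19^0.523
  D(19) = 220.9 × 19^0.523 = 220.9 × 4.664 = 1030 μm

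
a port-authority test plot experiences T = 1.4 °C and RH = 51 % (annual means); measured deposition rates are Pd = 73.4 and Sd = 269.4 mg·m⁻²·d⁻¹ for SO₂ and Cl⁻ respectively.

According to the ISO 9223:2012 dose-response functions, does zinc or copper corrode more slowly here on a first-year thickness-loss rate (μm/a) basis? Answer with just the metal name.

zinc: f(T) = +0.038·(T−10) [T≤10 °C] = -0.3268
  sulphur-dioxide contribution → 0.6433 μm/a
  chloride contribution → 0.7198 μm/a
  ⇒ r_corr(zinc) = 1.363 μm/a
copper: T≤10 °C ⇒ hinge +0.126·(1.4−10) = -1.0836
  sulphur-dioxide contribution → 0.1111 μm/a
  chloride contribution → 0.312 μm/a
  total first-year rate 0.423 μm/a
Ordering by μm/a: zinc (1.36) > copper (0.423)

copper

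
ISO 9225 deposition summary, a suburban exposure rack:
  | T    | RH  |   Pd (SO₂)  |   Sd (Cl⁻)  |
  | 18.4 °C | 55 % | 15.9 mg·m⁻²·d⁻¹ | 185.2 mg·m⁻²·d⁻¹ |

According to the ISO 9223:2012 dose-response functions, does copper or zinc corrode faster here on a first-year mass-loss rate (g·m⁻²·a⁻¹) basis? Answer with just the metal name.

copper: temperature factor f = -0.080·(8.4) = -0.6720
  SO₂ term: 0.0053·15.9^0.26·exp(0.059·55-0.6720) = 0.1426
  Sd branch = 0.01025·Sd^0.27·e^(0.036·RH+0.049·T) = 0.7489 μm/a
  r_corr = 0.1426 + 0.7489 = 0.8915 μm/a
  mass loss = 0.8915 μm/a × 8.96 g/cm³ = 7.988 g·m⁻²·a⁻¹
zinc: T>10 °C ⇒ hinge -0.071·(18.4−10) = -0.5964
  Pd branch = 0.0129·Pd^0.44·e^(0.046·RH+f) = 0.3013 μm/a
  Cl⁻ term: 0.0175·185.2^0.57·exp(0.008·55+0.085·18.4) = 2.546
  sum: 0.3013 + 2.546 → r_corr = 2.848 μm/a
  mass loss = 2.848 μm/a × 7.14 g/cm³ = 20.33 g·m⁻²·a⁻¹
Ordering by g·m⁻²·a⁻¹: zinc (20.3) > copper (7.99)

zinc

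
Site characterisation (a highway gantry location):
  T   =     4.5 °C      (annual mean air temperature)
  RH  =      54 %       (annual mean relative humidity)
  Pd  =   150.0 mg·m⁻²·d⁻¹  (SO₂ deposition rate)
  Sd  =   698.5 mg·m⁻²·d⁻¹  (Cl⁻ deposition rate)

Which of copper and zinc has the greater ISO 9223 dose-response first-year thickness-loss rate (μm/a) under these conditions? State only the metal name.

zinc

copper: T≤10 °C ⇒ hinge +0.126·(4.5−10) = -0.6930
  SO₂ term: 0.0053·150.0^0.26·exp(0.059·54-0.6930) = 0.2359
  Sd branch = 0.01025·Sd^0.27·e^(0.036·RH+0.049·T) = 0.5232 μm/a
  sum: 0.2359 + 0.5232 → r_corr = 0.7591 μm/a
zinc: f(T) = +0.038·(T−10) [T≤10 °C] = -0.2090
  SO₂ term: 0.0129·150.0^0.44·exp(0.046·54-0.2090) = 1.138
  Sd branch = 0.0175·Sd^0.57·e^(0.008·RH+0.085·T) = 1.652 μm/a
  sum: 1.138 + 1.652 → r_corr = 2.79 μm/a
Ordering by μm/a: zinc (2.79) > copper (0.759)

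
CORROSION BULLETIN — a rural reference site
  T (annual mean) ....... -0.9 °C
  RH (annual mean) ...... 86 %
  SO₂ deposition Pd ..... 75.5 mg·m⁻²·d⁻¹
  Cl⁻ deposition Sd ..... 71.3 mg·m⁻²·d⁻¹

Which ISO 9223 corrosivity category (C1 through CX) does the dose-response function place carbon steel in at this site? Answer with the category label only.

carbon steel: temperature factor f = +0.150·(-10.9) = -1.6350
  SO₂ term: 1.77·75.5^0.52·exp(0.02·86-1.6350) = 18.26
  Sd branch = 0.102·Sd^0.62·e^(0.033·RH+0.04·T) = 23.68 μm/a
  r_corr = 18.26 + 23.68 = 41.94 μm/a
ISO 9223 Table 2 (carbon steel): 25 < 41.9 ≤ 50 μm/a ⇒ C3

C3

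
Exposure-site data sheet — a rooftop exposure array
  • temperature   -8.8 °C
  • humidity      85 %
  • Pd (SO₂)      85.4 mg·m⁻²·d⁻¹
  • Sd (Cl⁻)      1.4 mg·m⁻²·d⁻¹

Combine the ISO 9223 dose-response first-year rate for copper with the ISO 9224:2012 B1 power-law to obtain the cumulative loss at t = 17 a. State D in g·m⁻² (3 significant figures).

D(17) = 23.3 g·m⁻²

copper: T≤10 °C ⇒ hinge +0.126·(-8.8−10) = -2.3688
  sulphur-dioxide contribution → 0.2375 μm/a
  chloride contribution → 0.1555 μm/a
  ⇒ r_corr(copper) = 0.3931 μm/a
Long-term exponent b (ISO 9224 Table 2, B1) = 0.667
  D(17) = 0.3931 × 17^0.667 = 0.3931 × 6.618 = 2.601 μm
  Mass loss = 2.601 μm × 8.96 g/cm³ = 23.31 g·m⁻²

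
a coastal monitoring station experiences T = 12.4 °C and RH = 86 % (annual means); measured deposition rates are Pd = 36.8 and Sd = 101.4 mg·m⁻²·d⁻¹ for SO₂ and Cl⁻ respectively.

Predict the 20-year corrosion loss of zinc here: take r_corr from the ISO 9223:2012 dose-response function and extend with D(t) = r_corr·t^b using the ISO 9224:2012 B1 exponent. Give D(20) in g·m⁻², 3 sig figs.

D(20) = 340 g·m⁻²

zinc: f(T) = -0.071·(T−10) [T>10 °C] = -0.1704
  sulphur-dioxide contribution → 2.777 μm/a
  chloride contribution → 1.39 μm/a
  total first-year rate 4.167 μm/a
Power-law: D(20) = r_corr · 20^0.813
  D(20) = 4.167 × 20^0.813 = 4.167 × 11.42 = 47.6 μm
  Mass loss = 47.6 μm × 7.14 g/cm³ = 339.9 g·m⁻²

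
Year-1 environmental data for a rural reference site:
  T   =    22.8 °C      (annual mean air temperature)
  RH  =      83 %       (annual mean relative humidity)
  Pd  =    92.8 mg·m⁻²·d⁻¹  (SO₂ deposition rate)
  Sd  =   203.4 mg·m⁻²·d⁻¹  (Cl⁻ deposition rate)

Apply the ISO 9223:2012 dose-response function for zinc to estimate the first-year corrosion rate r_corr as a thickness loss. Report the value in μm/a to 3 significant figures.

r_corr = 6.62 μm/a

zinc: f(T) = -0.071·(T−10) [T>10 °C] = -0.9088
  SO₂ term: 0.0129·92.8^0.44·exp(0.046·83-0.9088) = 1.737
  Sd branch = 0.0175·Sd^0.57·e^(0.008·RH+0.085·T) = 4.885 μm/a
  sum: 1.737 + 4.885 → r_corr = 6.621 μm/a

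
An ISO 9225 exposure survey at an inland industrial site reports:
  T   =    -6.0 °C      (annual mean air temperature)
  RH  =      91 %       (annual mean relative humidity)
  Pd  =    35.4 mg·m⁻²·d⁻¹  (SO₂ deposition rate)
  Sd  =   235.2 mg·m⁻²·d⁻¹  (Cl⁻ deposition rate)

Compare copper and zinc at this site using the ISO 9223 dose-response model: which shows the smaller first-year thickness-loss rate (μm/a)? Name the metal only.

copper

copper: temperature factor f = +0.126·(-16.0) = -2.0160
  sulphur-dioxide contribution → 0.383 μm/a
  chloride contribution → 0.8832 μm/a
  total first-year rate 1.266 μm/a
zinc: temperature factor f = +0.038·(-16.0) = -0.6080
  sulphur-dioxide contribution → 2.218 μm/a
  chloride contribution → 0.4891 μm/a
  ⇒ r_corr(zinc) = 2.708 μm/a
Ordering by μm/a: zinc (2.71) > copper (1.27)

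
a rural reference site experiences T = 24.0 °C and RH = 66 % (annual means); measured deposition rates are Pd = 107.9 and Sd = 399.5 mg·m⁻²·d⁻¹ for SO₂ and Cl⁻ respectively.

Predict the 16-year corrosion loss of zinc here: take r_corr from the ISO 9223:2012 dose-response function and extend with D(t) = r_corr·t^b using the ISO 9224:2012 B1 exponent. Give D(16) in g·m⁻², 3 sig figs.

D(16) = 525 g·m⁻²

zinc: f(T) = -0.071·(T−10) [T>10 °C] = -0.9940
  Pd branch = 0.0129·Pd^0.44·e^(0.046·RH+f) = 0.7797 μm/a
  Sd branch = 0.0175·Sd^0.57·e^(0.008·RH+0.085·T) = 6.937 μm/a
  r_corr = 0.7797 + 6.937 = 7.717 μm/a
Long-term exponent b (ISO 9224 Table 2, B1) = 0.813
  D(16) = 7.717 × 16^0.813 = 7.717 × 9.527 = 73.52 μm
  Mass loss = 73.52 μm × 7.14 g/cm³ = 524.9 g·m⁻²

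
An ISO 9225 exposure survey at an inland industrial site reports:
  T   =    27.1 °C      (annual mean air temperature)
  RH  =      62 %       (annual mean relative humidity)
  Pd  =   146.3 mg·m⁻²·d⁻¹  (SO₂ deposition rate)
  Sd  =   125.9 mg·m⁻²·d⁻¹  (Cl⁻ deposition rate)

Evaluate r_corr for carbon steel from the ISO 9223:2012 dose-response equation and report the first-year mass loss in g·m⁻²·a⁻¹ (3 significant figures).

r_corr = 622 g·m⁻²·a⁻¹

carbon steel: T>10 °C ⇒ hinge -0.054·(27.1−10) = -0.9234
  sulphur-dioxide contribution → 32.46 μm/a
  chloride contribution → 46.77 μm/a
  total first-year rate 79.23 μm/a
Convert to mass loss: 79.23 μm/a × 7.85 g/cm³ = 622 g·m⁻²·a⁻¹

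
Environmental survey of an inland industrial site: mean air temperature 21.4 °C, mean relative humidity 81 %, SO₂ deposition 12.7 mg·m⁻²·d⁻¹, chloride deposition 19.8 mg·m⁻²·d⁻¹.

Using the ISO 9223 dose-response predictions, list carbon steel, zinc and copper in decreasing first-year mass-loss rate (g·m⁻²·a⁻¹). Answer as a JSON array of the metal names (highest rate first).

["carbon steel", "copper", "zinc"]

carbon steel: f(T) = -0.054·(T−10) [T>10 °C] = -0.6156
  sulphur-dioxide contribution → 18.12 μm/a
  chloride contribution → 22.14 μm/a
  ⇒ r_corr(carbon steel) = 40.26 μm/a
  mass loss = 40.26 μm/a × 7.85 g/cm³ = 316 g·m⁻²·a⁻¹
zinc: T>10 °C ⇒ hinge -0.071·(21.4−10) = -0.8094
  sulphur-dioxide contribution → 0.7293 μm/a
  chloride contribution → 1.131 μm/a
  ⇒ r_corr(zinc) = 1.861 μm/a
  mass loss = 1.861 μm/a × 7.14 g/cm³ = 13.28 g·m⁻²·a⁻¹
copper: f(T) = -0.080·(T−10) [T>10 °C] = -0.9120
  sulphur-dioxide contribution → 0.4905 μm/a
  chloride contribution → 1.21 μm/a
  total first-year rate 1.7 μm/a
  mass loss = 1.7 μm/a × 8.96 g/cm³ = 15.23 g·m⁻²·a⁻¹
Ordering by g·m⁻²·a⁻¹: carbon steel (316) > copper (15.2) > zinc (13.3)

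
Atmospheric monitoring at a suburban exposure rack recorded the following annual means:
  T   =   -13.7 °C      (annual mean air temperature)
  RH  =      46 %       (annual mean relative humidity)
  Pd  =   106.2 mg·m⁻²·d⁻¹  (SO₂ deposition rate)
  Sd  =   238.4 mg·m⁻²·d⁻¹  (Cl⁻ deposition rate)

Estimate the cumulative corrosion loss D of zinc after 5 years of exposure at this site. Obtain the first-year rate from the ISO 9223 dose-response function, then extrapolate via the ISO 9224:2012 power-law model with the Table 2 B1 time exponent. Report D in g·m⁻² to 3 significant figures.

D(5) = 13.7 g·m⁻²

zinc: f(T) = +0.038·(T−10) [T≤10 °C] = -0.9006
  SO₂ term: 0.0129·106.2^0.44·exp(0.046·46-0.9006) = 0.3388
  Sd branch = 0.0175·Sd^0.57·e^(0.008·RH+0.085·T) = 0.1787 μm/a
  sum: 0.3388 + 0.1787 → r_corr = 0.5175 μm/a
Power-law: D(5) = r_corr · 5^0.813
  D(5) = 0.5175 × 5^0.813 = 0.5175 × 3.701 = 1.915 μm
  Mass loss = 1.915 μm × 7.14 g/cm³ = 13.67 g·m⁻²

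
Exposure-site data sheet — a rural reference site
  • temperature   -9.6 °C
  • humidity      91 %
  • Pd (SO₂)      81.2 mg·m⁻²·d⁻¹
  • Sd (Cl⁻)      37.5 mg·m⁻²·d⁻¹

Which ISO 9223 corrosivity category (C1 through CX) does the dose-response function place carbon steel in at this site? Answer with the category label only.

carbon steel: f(T) = +0.150·(T−10) [T≤10 °C] = -2.9400
  Pd branch = 1.77·Pd^0.52·e^(0.02·RH+f) = 5.682 μm/a
  Cl⁻ term: 0.102·37.5^0.62·exp(0.033·91+0.04·-9.6) = 13.24
  r_corr = 5.682 + 13.24 = 18.92 μm/a
18.9 μm/a falls in (1.3, 25] for carbon steel → category C2

C2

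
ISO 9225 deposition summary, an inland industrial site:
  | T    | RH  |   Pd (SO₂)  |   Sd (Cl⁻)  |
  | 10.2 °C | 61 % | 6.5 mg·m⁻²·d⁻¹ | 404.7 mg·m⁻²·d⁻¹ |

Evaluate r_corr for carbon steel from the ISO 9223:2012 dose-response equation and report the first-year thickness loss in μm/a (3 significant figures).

r_corr = 63.2 μm/a

carbon steel: temperature factor f = -0.054·(0.2) = -0.0108
  sulphur-dioxide contribution → 15.7 μm/a
  chloride contribution → 47.47 μm/a
  total first-year rate 63.17 μm/a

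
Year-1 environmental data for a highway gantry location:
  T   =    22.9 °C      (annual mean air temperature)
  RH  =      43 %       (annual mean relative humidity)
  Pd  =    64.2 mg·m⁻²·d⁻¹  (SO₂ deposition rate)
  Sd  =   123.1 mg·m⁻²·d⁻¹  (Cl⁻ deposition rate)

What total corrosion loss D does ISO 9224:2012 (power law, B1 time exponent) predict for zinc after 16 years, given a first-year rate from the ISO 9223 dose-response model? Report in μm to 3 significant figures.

D(16) = 27.8 μm

zinc: temperature factor f = -0.071·(12.9) = -0.9159
  Pd branch = 0.0129·Pd^0.44·e^(0.046·RH+f) = 0.2329 μm/a
  Sd branch = 0.0175·Sd^0.57·e^(0.008·RH+0.085·T) = 2.687 μm/a
  sum: 0.2329 + 2.687 → r_corr = 2.92 μm/a
Power-law: D(16) = r_corr · 16^0.813
  D(16) = 2.92 × 16^0.813 = 2.92 × 9.527 = 27.82 μm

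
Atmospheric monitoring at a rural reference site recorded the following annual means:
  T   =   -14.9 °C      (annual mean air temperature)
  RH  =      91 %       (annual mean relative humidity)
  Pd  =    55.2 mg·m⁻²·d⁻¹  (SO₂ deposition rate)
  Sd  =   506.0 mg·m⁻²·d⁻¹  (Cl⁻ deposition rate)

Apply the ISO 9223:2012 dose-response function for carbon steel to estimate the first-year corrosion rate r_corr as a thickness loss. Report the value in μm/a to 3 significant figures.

r_corr = 55.9 μm/a

carbon steel: f(T) = +0.150·(T−10) [T≤10 °C] = -3.7350
  SO₂ term: 1.77·55.2^0.52·exp(0.02·91-3.7350) = 2.099
  Sd branch = 0.102·Sd^0.62·e^(0.033·RH+0.04·T) = 53.77 μm/a
  r_corr = 2.099 + 53.77 = 55.87 μm/a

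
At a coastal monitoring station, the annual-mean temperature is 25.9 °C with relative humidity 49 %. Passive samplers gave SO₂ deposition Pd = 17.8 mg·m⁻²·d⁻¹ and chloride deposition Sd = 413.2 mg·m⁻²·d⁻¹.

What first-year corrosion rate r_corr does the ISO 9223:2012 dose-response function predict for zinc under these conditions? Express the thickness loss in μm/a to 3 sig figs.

r_corr = 7.40 μm/a

zinc: temperature factor f = -0.071·(15.9) = -1.1289
  sulphur-dioxide contribution → 0.1411 μm/a
  chloride contribution → 7.254 μm/a
  total first-year rate 7.395 μm/a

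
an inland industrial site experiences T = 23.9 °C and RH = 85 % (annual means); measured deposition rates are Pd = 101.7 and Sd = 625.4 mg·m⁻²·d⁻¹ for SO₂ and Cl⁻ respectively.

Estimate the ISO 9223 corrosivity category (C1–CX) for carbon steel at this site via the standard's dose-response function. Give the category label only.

carbon steel: T>10 °C ⇒ hinge -0.054·(23.9−10) = -0.7506
  Pd branch = 1.77·Pd^0.52·e^(0.02·RH+f) = 50.59 μm/a
  Sd branch = 0.102·Sd^0.62·e^(0.033·RH+0.04·T) = 237.5 μm/a
  r_corr = 50.59 + 237.5 = 288.1 μm/a
ISO 9223 Table 2 (carbon steel): 200 < 288 ≤ 700 μm/a ⇒ CX

CX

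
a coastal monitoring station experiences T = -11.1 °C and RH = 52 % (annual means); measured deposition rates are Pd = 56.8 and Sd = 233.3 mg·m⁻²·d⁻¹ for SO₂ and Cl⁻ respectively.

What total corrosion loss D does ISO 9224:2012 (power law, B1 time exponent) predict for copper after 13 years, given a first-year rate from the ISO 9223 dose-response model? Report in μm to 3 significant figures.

D(13) = 1.06 μm

copper: T≤10 °C ⇒ hinge +0.126·(-11.1−10) = -2.6586
  SO₂ term: 0.0053·56.8^0.26·exp(0.059·52-2.6586) = 0.02281
  Cl⁻ term: 0.01025·233.3^0.27·exp(0.036·52+0.049·-11.1) = 0.1686
  sum: 0.02281 + 0.1686 → r_corr = 0.1914 μm/a
Long-term exponent b (ISO 9224 Table 2, B1) = 0.667
  D(13) = 0.1914 × 13^0.667 = 0.1914 × 5.534 = 1.059 μm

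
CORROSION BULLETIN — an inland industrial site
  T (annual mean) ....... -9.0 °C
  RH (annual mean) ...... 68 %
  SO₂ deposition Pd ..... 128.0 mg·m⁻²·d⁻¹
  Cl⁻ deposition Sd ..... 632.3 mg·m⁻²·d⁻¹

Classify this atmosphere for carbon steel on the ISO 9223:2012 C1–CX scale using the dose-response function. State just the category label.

C3

carbon steel: T≤10 °C ⇒ hinge +0.150·(-9.0−10) = -2.8500
  SO₂ term: 1.77·128.0^0.52·exp(0.02·68-2.8500) = 4.973
  Cl⁻ term: 0.102·632.3^0.62·exp(0.033·68+0.04·-9.0) = 36.59
  sum: 4.973 + 36.59 → r_corr = 41.56 μm/a
41.6 μm/a falls in (25, 50] for carbon steel → category C3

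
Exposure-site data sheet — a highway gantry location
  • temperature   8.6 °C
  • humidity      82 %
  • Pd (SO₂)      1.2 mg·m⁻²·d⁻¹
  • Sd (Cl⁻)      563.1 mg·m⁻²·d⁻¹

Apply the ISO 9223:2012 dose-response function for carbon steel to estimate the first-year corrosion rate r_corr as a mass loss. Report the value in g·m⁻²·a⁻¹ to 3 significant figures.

carbon steel: f(T) = +0.150·(T−10) [T≤10 °C] = -0.2100
  Pd branch = 1.77·Pd^0.52·e^(0.02·RH+f) = 8.132 μm/a
  Sd branch = 0.102·Sd^0.62·e^(0.033·RH+0.04·T) = 109.3 μm/a
  r_corr = 8.132 + 109.3 = 117.4 μm/a
Convert to mass loss: 117.4 μm/a × 7.85 g/cm³ = 921.7 g·m⁻²·a⁻¹

r_corr = 922 g·m⁻²·a⁻¹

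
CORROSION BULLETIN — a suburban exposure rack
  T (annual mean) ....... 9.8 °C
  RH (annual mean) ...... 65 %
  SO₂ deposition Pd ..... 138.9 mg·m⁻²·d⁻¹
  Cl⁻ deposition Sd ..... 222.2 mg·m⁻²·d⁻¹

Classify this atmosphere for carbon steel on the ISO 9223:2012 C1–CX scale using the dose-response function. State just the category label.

C5

carbon steel: temperature factor f = +0.150·(-0.2) = -0.0300
  sulphur-dioxide contribution → 81.98 μm/a
  chloride contribution → 36.76 μm/a
  total first-year rate 118.7 μm/a
Category bounds: 80…200 μm/a bracket r_corr ⇒ C5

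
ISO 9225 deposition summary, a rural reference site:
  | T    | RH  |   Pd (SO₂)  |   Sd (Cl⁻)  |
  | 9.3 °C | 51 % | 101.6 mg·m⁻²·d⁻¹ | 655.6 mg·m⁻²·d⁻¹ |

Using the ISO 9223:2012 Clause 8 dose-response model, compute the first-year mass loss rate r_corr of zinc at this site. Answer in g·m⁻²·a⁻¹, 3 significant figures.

r_corr = 23.9 g·m⁻²·a⁻¹

zinc: temperature factor f = +0.038·(-0.7) = -0.0266
  SO₂ term: 0.0129·101.6^0.44·exp(0.046·51-0.0266) = 1.002
  Cl⁻ term: 0.0175·655.6^0.57·exp(0.008·51+0.085·9.3) = 2.339
  sum: 1.002 + 2.339 → r_corr = 3.341 μm/a
Convert to mass loss: 3.341 μm/a × 7.14 g/cm³ = 23.86 g·m⁻²·a⁻¹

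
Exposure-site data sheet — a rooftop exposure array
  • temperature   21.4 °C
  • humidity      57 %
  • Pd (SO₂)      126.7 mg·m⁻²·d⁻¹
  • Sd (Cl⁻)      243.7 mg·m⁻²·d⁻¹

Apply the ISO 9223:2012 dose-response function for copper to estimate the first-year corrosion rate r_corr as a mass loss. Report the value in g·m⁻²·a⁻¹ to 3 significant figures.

copper: temperature factor f = -0.080·(11.4) = -0.9120
  SO₂ term: 0.0053·126.7^0.26·exp(0.059·57-0.9120) = 0.2165
  Sd branch = 0.01025·Sd^0.27·e^(0.036·RH+0.049·T) = 1.004 μm/a
  sum: 0.2165 + 1.004 → r_corr = 1.221 μm/a
Convert to mass loss: 1.221 μm/a × 8.96 g/cm³ = 10.94 g·m⁻²·a⁻¹

r_corr = 10.9 g·m⁻²·a⁻¹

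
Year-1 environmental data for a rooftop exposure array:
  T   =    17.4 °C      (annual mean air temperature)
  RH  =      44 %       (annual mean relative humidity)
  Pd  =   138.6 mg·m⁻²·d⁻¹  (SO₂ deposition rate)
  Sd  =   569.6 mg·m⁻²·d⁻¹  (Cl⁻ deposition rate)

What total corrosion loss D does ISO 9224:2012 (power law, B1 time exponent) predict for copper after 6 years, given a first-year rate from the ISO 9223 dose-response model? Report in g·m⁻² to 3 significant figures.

copper: f(T) = -0.080·(T−10) [T>10 °C] = -0.5920
  sulphur-dioxide contribution → 0.1417 μm/a
  chloride contribution → 0.65 μm/a
  total first-year rate 0.7918 μm/a
ISO 9224: D(t) = r_corr · t^b with b = 0.667 (copper, B1)
  D(6) = 0.7918 × 6^0.667 = 0.7918 × 3.304 = 2.616 μm
  Mass loss = 2.616 μm × 8.96 g/cm³ = 23.44 g·m⁻²

D(6) = 23.4 g·m⁻²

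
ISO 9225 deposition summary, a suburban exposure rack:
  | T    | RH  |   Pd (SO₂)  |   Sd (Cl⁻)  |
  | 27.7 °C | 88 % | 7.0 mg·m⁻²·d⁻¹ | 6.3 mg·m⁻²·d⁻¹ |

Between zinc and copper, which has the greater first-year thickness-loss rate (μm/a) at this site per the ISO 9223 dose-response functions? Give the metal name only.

copper

zinc: f(T) = -0.071·(T−10) [T>10 °C] = -1.2567
  SO₂ term: 0.0129·7.0^0.44·exp(0.046·88-1.2567) = 0.4951
  Sd branch = 0.0175·Sd^0.57·e^(0.008·RH+0.085·T) = 1.064 μm/a
  r_corr = 0.4951 + 1.064 = 1.559 μm/a
copper: T>10 °C ⇒ hinge -0.080·(27.7−10) = -1.4160
  SO₂ term: 0.0053·7.0^0.26·exp(0.059·88-1.4160) = 0.3836
  Sd branch = 0.01025·Sd^0.27·e^(0.036·RH+0.049·T) = 1.555 μm/a
  sum: 0.3836 + 1.555 → r_corr = 1.939 μm/a
Ordering by μm/a: copper (1.94) > zinc (1.56)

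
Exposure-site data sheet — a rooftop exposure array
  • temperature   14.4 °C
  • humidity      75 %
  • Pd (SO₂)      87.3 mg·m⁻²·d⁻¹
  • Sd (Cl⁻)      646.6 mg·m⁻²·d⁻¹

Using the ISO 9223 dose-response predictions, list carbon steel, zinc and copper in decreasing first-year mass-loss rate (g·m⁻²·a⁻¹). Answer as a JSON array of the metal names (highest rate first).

["carbon steel", "zinc", "copper"]

carbon steel: T>10 °C ⇒ hinge -0.054·(14.4−10) = -0.2376
  Pd branch = 1.77·Pd^0.52·e^(0.02·RH+f) = 63.91 μm/a
  Cl⁻ term: 0.102·646.6^0.62·exp(0.033·75+0.04·14.4) = 119.2
  sum: 63.91 + 119.2 → r_corr = 183.1 μm/a
  mass loss = 183.1 μm/a × 7.85 g/cm³ = 1437 g·m⁻²·a⁻¹
zinc: f(T) = -0.071·(T−10) [T>10 °C] = -0.3124
  Pd branch = 0.0129·Pd^0.44·e^(0.046·RH+f) = 2.125 μm/a
  Cl⁻ term: 0.0175·646.6^0.57·exp(0.008·75+0.085·14.4) = 4.338
  r_corr = 2.125 + 4.338 = 6.462 μm/a
  mass loss = 6.462 μm/a × 7.14 g/cm³ = 46.14 g·m⁻²·a⁻¹
copper: f(T) = -0.080·(T−10) [T>10 °C] = -0.3520
  SO₂ term: 0.0053·87.3^0.26·exp(0.059·75-0.3520) = 0.995
  Cl⁻ term: 0.01025·646.6^0.27·exp(0.036·75+0.049·14.4) = 1.773
  sum: 0.995 + 1.773 → r_corr = 2.768 μm/a
  mass loss = 2.768 μm/a × 8.96 g/cm³ = 24.8 g·m⁻²·a⁻¹
Ordering by g·m⁻²·a⁻¹: carbon steel (1440) > zinc (46.1) > copper (24.8)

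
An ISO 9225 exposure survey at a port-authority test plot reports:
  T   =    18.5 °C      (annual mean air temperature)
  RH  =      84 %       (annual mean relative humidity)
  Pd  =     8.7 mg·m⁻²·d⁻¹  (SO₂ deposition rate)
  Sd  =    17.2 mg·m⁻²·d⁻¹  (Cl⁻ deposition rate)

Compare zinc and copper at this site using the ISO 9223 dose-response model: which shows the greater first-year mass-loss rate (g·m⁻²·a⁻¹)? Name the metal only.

zinc: temperature factor f = -0.071·(8.5) = -0.6035
  sulphur-dioxide contribution → 0.871 μm/a
  chloride contribution → 0.8357 μm/a
  total first-year rate 1.707 μm/a
  mass loss = 1.707 μm/a × 7.14 g/cm³ = 12.19 g·m⁻²·a⁻¹
copper: f(T) = -0.080·(T−10) [T>10 °C] = -0.6800
  sulphur-dioxide contribution → 0.6693 μm/a
  chloride contribution → 1.125 μm/a
  ⇒ r_corr(copper) = 1.795 μm/a
  mass loss = 1.795 μm/a × 8.96 g/cm³ = 16.08 g·m⁻²·a⁻¹
Ordering by g·m⁻²·a⁻¹: copper (16.1) > zinc (12.2)

copper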